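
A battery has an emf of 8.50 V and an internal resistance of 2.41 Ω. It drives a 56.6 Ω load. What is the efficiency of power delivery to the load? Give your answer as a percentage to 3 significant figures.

95.9 %

η = P_load/(P_load+P_int) = I²R/(I²R+I²r) = R/(R+r) — the I² cancels for series elements.
η = R / (R + r) = 56.6 / (56.6 + 2.41) = 0.9592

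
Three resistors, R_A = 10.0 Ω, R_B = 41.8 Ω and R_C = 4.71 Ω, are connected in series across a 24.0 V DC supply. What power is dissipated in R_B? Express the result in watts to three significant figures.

The current is common to all series resistors; compute it, then apply P = I²R for the target.
R_total = 10.0 + 41.8 + 4.71 = 56.51 Ω
I = V / R_total = 24.0 / 56.51 = 0.4247 A
P_R_B = I² × R_B = (0.4247)² × 41.8 = 7.540 W

7.54 W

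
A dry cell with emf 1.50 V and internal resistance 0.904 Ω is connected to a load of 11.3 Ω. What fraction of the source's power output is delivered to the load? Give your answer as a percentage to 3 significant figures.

92.6 %

Efficiency is P_load / P_total. With a series r and R sharing the same I, P = I²R for each, so η = R/(R+r).
η = R / (R + r) = 11.3 / (11.3 + 0.904) = 0.9259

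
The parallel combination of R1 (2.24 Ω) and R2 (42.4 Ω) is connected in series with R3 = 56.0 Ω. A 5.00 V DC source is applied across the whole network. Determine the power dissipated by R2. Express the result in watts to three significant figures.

0.000790 W

First find R_p for the parallel pair, then treat R_p + R3 as a series loop.
R_p = (2.24×42.4)/(2.24+42.4) = 2.128 Ω
R_total = R_p + 56.0 = 2.128 + 56.0 = 58.13 Ω
I = V / R_total = 5.00 / 58.13 = 0.08602 A
Voltage across the parallel pair: V_p = I × R_p = 0.08602 × 2.128 = 0.1830 V
Use P = V²/R for R2 with V = V_p.
P_R2 = (0.1830)² / 42.4 = 0.0007899 W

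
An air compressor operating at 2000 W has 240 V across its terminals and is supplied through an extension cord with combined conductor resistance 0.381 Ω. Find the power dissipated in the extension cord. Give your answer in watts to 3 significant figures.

The extension cord and load are in series, so the same current flows in both; the loss is I²R_line.
I = P / V = 2000 / 240 = 8.333 A through the extension cord.
P_line = I² R_line = (8.333)² × 0.381 = 26.46 W

26.5 W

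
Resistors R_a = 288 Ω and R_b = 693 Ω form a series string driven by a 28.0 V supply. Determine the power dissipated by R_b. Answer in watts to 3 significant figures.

0.565 W

Since the resistors are in series they all carry the loop current I = V/R_total; the power in any one is I²R.
R_total = 288 + 693 = 981.0 Ω
I = V / R_total = 28.0 / 981.0 = 0.02854 A
P_R_b = I² × R_b = (0.02854)² × 693 = 0.5646 W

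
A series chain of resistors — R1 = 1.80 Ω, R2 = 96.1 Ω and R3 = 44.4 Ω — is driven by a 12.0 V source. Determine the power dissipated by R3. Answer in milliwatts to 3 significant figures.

Since the resistors are in series they all carry the loop current I = V/R_total; the power in any one is I²R.
R_total = 1.80 + 96.1 + 44.4 = 142.3 Ω
I = V / R_total = 12.0 / 142.3 = 0.08433 A
P_R3 = I² × R3 = (0.08433)² × 44.4 = 0.3157 W

316 mW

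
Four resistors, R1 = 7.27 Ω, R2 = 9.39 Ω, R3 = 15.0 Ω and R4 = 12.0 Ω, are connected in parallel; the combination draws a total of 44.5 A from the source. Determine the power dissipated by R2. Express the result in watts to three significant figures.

1360 W

We need the common branch voltage; get it from I_total × R_eq, then P = V²/R for the branch.
1/R_eq = 1/7.27 + 1/9.39 + 1/15.0 + 1/12.0 ⇒ R_eq = 2.538 Ω
V = I_total × R_eq = 44.50 × 2.538 = 112.9 V
P_R2 = V² / R2 = (112.9)² / 9.39 = 1358 W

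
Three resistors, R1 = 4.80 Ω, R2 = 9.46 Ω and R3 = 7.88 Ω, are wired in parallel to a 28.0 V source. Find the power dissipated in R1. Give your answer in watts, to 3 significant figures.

163 W

R1 sits directly across the source, so P = V²/R with V = 28.0 V.
P_R1 = V² / R1 = (28.0)² / 4.80 Ω = 163.3 W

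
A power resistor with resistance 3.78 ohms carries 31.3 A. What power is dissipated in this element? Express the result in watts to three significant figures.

3700 W

The current through and the resistance of the element are both given; use P = I²R.
P = (31.30 A)² × 3.78 Ω = 3703 W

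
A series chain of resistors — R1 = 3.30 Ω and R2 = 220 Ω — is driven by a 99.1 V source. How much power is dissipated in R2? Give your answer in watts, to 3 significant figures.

43.3 W

The current is common to all series resistors; compute it, then apply P = I²R for the target.
R_total = 3.30 + 220 = 223.3 Ω
I = V / R_total = 99.1 / 223.3 = 0.4438 A
P_R2 = I² × R2 = (0.4438)² × 220 = 43.33 W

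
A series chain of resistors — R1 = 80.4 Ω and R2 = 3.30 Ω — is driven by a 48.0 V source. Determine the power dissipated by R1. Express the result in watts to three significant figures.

Every series element carries the same I. Get I from the total resistance, then P = I² × R1.
R_total = 80.4 + 3.30 = 83.70 Ω
I = V / R_total = 48.0 / 83.70 = 0.5735 A
P_R1 = I² × R1 = (0.5735)² × 80.4 = 26.44 W

26.4 W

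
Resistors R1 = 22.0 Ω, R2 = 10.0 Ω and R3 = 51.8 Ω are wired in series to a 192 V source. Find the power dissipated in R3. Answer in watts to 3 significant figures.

272 W

In a series string the same current flows through every resistor — find that current, then P = I²R for the one we want.
R_total = 22.0 + 10.0 + 51.8 = 83.80 Ω
I = V / R_total = 192 / 83.80 = 2.291 A
P_R3 = I² × R3 = (2.291)² × 51.8 = 271.9 W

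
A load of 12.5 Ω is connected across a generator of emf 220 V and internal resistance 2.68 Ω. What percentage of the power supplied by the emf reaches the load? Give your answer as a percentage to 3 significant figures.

Efficiency is P_load / P_total. With a series r and R sharing the same I, P = I²R for each, so η = R/(R+r).
η = R / (R + r) = 12.5 / (12.5 + 2.68) = 0.8235

82.3 %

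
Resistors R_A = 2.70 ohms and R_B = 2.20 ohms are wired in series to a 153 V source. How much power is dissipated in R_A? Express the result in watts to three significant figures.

2630 W

In a series string the same current flows through every resistor — find that current, then P = I²R for the one we want.
R_total = 2.70 + 2.20 = 4.900 Ω
I = V / R_total = 153 / 4.900 = 31.22 A
P_R_A = I² × R_A = (31.22)² × 2.70 = 2632 W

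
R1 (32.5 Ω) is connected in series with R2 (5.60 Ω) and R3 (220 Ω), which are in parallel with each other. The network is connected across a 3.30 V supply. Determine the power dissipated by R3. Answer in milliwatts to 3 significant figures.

1.02 mW

First combine the parallel branches into one equivalent R_p, then R1 + R_p is a series pair.
R_p = (5.60×220)/(5.60+220) = 5.461 Ω
R_total = 32.5 + 5.461 = 37.96 Ω
I = V / R_total = 3.30 / 37.96 = 0.08693 A
Voltage across the parallel pair: V_p = I × R_p = 0.08693 × 5.461 = 0.4747 V
R3 is across V_p, so use P = V²/R for that branch.
P_R3 = (0.4747)² / 220 = 0.001024 W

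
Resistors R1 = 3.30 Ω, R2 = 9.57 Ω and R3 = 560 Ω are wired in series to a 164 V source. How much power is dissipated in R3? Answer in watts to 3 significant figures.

45.9 W

In a series string the same current flows through every resistor — find that current, then P = I²R for the one we want.
R_total = 3.30 + 9.57 + 560 = 572.9 Ω
I = V / R_total = 164 / 572.9 = 0.2863 A
P_R3 = I² × R3 = (0.2863)² × 560 = 45.89 W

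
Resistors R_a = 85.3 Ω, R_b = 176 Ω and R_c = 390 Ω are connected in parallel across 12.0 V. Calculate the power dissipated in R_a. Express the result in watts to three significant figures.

1.69 W

Each parallel branch sees the full supply voltage, so P = V²/R applies directly to the target branch.
P_R_a = V² / R_a = (12.0)² / 85.3 Ω = 1.688 W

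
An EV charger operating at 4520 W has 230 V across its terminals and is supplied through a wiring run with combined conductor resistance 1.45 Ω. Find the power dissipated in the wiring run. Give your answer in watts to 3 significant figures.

560 W

The wiring run is a series resistance carrying the load current; its dissipation is I²R_line.
I = P / V = 4520 / 230 = 19.65 A through the wiring run.
P_line = I² R_line = (19.65)² × 1.45 = 560.0 W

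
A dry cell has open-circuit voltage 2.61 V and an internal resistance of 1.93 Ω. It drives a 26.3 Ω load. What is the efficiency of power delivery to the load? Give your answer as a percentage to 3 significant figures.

Efficiency is P_load / P_total. With a series r and R sharing the same I, P = I²R for each, so η = R/(R+r).
η = R / (R + r) = 26.3 / (26.3 + 1.93) = 0.9316

93.2 %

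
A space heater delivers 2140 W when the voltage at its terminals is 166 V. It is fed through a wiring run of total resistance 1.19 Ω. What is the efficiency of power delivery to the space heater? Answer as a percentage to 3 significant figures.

I = P / V = 2140 / 166 = 12.89 A through the wiring run.
P_line = I² R_line = (12.89)² × 1.19 = 197.8 W
P_source = P_load + P_line = 2140 + 197.8 = 2338 W
η = P_load / P_source = 2140 / 2338 = 0.9154

91.5 %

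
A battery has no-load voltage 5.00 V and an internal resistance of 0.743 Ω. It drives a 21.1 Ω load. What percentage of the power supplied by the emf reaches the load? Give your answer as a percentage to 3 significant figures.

Both r and R carry the same current, so the power split is just the resistance split: η = R/(R+r).
η = R / (R + r) = 21.1 / (21.1 + 0.743) = 0.9660

96.6 %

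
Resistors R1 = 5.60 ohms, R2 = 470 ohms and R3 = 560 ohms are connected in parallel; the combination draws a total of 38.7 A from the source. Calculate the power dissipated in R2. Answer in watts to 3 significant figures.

95.7 W

The branches share the same voltage, but only the total current is given — find V from the equivalent resistance first.
1/R_eq = 1/5.60 + 1/470 + 1/560 ⇒ R_eq = 5.480 Ω
V = I_total × R_eq = 38.70 × 5.480 = 212.1 V
P_R2 = V² / R2 = (212.1)² / 470 = 95.69 W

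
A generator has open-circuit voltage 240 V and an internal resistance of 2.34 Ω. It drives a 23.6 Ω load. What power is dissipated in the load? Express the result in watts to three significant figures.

With r and R in series, I = ε/(r+R); the load dissipates I²R.
I = ε / (r + R) = 240 / (2.34 + 23.6) = 9.252 A
P_load = I² R = (9.252)² × 23.6 = 2020 W

2020 W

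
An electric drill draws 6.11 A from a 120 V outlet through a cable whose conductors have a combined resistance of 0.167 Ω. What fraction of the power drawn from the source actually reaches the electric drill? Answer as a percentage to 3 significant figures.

The cable carries the full 6.11 A.
P_line = I² R_line = (6.110)² × 0.167 = 6.234 W
P_source = V I = 120 × 6.110 = 733.2 W; P_load = 727.0 W
η = P_load / P_source = 727.0 / 733.2 = 0.9915

99.1 %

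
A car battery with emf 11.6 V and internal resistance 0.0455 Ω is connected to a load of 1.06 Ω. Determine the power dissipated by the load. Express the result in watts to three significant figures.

117 W

The internal resistance and the load are in series, so the same I flows through both; get I from ε/(r+R), then I²R for the load.
I = ε / (r + R) = 11.6 / (0.0455 + 1.06) = 10.49 A
P_load = I² R = (10.49)² × 1.06 = 116.7 W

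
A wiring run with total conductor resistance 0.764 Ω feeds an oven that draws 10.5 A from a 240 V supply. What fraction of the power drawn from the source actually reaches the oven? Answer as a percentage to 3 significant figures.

The wiring run carries the full 10.5 A.
P_line = I² R_line = (10.50)² × 0.764 = 84.23 W
P_source = V I = 240 × 10.50 = 2520 W; P_load = 2436 W
η = P_load / P_source = 2436 / 2520 = 0.9666

96.7 %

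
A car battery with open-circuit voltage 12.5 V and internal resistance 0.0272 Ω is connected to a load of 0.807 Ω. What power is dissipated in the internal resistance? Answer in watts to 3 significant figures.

6.11 W

The source's internal resistance is just another series element carrying I; its dissipation is I²r.
I = ε / (r + R) = 12.5 / (0.0272 + 0.807) = 14.98 A
P_int = I² r = (14.98)² × 0.0272 = 6.107 W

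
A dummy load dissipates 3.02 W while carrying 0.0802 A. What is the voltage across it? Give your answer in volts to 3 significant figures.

37.7 V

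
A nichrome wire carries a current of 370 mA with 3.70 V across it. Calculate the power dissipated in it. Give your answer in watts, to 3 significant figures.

1.37 W

Both the voltage across and the current through the element are known, so P = V I applies directly.
P = 3.70 V × 0.3700 A = 1.369 W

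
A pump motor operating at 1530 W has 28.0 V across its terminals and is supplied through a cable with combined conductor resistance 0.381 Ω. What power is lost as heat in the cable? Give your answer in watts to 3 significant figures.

1140 W

The cable is a series resistance carrying the load current; its dissipation is I²R_line.
I = P / V = 1530 / 28.0 = 54.64 A through the cable.
P_line = I² R_line = (54.64)² × 0.381 = 1138 W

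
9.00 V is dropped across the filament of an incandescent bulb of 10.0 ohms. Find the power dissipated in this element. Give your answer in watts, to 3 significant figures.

8.10 W

Voltage and resistance are given, so P = V²/R is the one-step route.
P = (9.00 V)² / 10.0 Ω = 8.100 W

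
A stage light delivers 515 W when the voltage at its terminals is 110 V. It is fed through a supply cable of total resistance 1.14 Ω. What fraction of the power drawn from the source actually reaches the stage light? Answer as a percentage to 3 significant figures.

I = P / V = 515 / 110 = 4.682 A through the supply cable.
P_line = I² R_line = (4.682)² × 1.14 = 24.99 W
P_source = P_load + P_line = 515.0 + 24.99 = 540.0 W
η = P_load / P_source = 515.0 / 540.0 = 0.9537

95.4 %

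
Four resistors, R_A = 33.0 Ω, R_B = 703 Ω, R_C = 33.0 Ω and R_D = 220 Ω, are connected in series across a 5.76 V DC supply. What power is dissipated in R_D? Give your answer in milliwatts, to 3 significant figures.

7.46 mW

Every series element carries the same I. Get I from the total resistance, then P = I² × R_D.
R_total = 33.0 + 703 + 33.0 + 220 = 989.0 Ω
I = V / R_total = 5.76 / 989.0 = 0.005824 A
P_R_D = I² × R_D = (0.005824)² × 220 = 0.007462 W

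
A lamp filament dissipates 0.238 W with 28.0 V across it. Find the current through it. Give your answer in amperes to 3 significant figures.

0.00850 A

The two known quantities fix the third via I = P / V.
I = 0.238 / 28.0 = 0.008500 A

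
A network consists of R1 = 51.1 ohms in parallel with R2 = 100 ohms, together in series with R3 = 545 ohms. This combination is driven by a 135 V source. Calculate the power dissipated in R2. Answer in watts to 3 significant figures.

First find R_p for the parallel pair, then treat R_p + R3 as a series loop.
R_p = (51.1×100)/(51.1+100) = 33.82 Ω
R_total = R_p + 545 = 33.82 + 545 = 578.8 Ω
I = V / R_total = 135 / 578.8 = 0.2332 A
Voltage across the parallel pair: V_p = I × R_p = 0.2332 × 33.82 = 7.888 V
R2 has V_p across it, so P = V_p²/R2.
P_R2 = (7.888)² / 100 = 0.6222 W

0.622 W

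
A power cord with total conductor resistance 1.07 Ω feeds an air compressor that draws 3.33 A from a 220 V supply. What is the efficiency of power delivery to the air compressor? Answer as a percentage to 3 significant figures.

98.4 %

The power cord carries the full 3.33 A.
P_line = I² R_line = (3.330)² × 1.07 = 11.87 W
P_source = V I = 220 × 3.330 = 732.6 W; P_load = 720.7 W
η = P_load / P_source = 720.7 / 732.6 = 0.9838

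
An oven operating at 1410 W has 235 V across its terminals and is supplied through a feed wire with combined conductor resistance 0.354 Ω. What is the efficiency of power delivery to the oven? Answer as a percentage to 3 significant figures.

99.1 %

I = P / V = 1410 / 235 = 6.000 A through the feed wire.
P_line = I² R_line = (6.000)² × 0.354 = 12.74 W
P_source = P_load + P_line = 1410 + 12.74 = 1423 W
η = P_load / P_source = 1410 / 1423 = 0.9910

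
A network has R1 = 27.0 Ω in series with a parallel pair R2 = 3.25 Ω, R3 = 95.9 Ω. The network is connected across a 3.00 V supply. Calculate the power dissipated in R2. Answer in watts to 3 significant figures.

Replace R2 and R3 with their parallel equivalent so the circuit becomes R1 in series with R_p.
R_p = (3.25×95.9)/(3.25+95.9) = 3.143 Ω
R_total = 27.0 + 3.143 = 30.14 Ω
I = V / R_total = 3.00 / 30.14 = 0.09952 A
Voltage across the parallel pair: V_p = I × R_p = 0.09952 × 3.143 = 0.3129 V
R2 is across V_p, so use P = V²/R for that branch.
P_R2 = (0.3129)² / 3.25 = 0.03012 W

0.0301 W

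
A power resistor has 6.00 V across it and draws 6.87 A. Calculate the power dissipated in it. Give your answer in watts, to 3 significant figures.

41.2 W

V and I are known directly — P = V I, no intermediate step needed.
P = 6.00 V × 6.870 A = 41.22 W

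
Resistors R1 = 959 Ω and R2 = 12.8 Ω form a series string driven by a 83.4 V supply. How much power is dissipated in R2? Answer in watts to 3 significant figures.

0.0943 W

In a series string the same current flows through every resistor — find that current, then P = I²R for the one we want.
R_total = 959 + 12.8 = 971.8 Ω
I = V / R_total = 83.4 / 971.8 = 0.08582 A
P_R2 = I² × R2 = (0.08582)² × 12.8 = 0.09427 W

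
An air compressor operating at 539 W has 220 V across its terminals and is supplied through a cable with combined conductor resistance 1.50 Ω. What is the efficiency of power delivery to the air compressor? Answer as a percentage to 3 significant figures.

98.4 %

I = P / V = 539 / 220 = 2.450 A through the cable.
P_line = I² R_line = (2.450)² × 1.50 = 9.004 W
P_source = P_load + P_line = 539.0 + 9.004 = 548.0 W
η = P_load / P_source = 539.0 / 548.0 = 0.9836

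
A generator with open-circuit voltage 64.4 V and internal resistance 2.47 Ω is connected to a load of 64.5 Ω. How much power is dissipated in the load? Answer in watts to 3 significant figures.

Find the circuit current first, then P = I²R for the load (series elements share I).
I = ε / (r + R) = 64.4 / (2.47 + 64.5) = 0.9616 A
P_load = I² R = (0.9616)² × 64.5 = 59.64 W

59.6 W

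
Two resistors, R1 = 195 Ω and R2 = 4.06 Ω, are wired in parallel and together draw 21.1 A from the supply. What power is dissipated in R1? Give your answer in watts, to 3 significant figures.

We need the common branch voltage; get it from I_total × R_eq, then P = V²/R for the branch.
1/R_eq = 1/195 + 1/4.06 ⇒ R_eq = 3.977 Ω
V = I_total × R_eq = 21.10 × 3.977 = 83.92 V
P_R1 = V² / R1 = (83.92)² / 195 = 36.11 W

36.1 W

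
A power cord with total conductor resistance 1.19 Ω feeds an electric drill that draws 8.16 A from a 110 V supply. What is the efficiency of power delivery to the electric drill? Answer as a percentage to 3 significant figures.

91.2 %

The power cord carries the full 8.16 A.
P_line = I² R_line = (8.160)² × 1.19 = 79.24 W
P_source = V I = 110 × 8.160 = 897.6 W; P_load = 818.4 W
η = P_load / P_source = 818.4 / 897.6 = 0.9117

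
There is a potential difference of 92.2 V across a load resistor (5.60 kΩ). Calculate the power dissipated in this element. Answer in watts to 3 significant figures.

With V across and R both known, P = V²/R gives the dissipation directly.
P = (92.2 V)² / 5600 Ω = 1.518 W

1.52 W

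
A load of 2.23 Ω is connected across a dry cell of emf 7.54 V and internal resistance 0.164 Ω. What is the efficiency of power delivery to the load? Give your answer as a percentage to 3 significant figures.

93.1 %

Both r and R carry the same current, so the power split is just the resistance split: η = R/(R+r).
η = R / (R + r) = 2.23 / (2.23 + 0.164) = 0.9315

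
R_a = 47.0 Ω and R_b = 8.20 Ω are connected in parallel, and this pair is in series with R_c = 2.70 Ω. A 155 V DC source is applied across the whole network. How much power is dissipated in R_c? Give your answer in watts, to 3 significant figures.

692 W

First find R_p for the parallel pair, then treat R_p + R_c as a series loop.
R_p = (47.0×8.20)/(47.0+8.20) = 6.982 Ω
R_total = R_p + 2.70 = 6.982 + 2.70 = 9.682 Ω
I = V / R_total = 155 / 9.682 = 16.01 A
All the supply current flows through R_c; use P = I²R_c.
P_R_c = (16.01)² × 2.70 = 692.0 W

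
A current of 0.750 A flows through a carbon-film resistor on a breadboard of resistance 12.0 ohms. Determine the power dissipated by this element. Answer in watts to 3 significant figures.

With I and R stated, P = I²R applies in one step.
P = (0.7500 A)² × 12.0 Ω = 6.750 W

6.75 W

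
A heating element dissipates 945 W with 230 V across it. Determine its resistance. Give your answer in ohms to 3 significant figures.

56.0 Ω

The two known quantities fix the third via R = V² / P.
R = (230)² / 945 = 55.98 Ω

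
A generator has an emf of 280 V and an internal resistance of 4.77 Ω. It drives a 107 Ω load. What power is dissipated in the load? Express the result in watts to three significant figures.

672 W

Find the circuit current first, then P = I²R for the load (series elements share I).
I = ε / (r + R) = 280 / (4.77 + 107) = 2.505 A
P_load = I² R = (2.505)² × 107 = 671.5 W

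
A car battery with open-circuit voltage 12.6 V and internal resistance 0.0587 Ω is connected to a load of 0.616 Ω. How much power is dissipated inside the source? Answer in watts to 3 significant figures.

r is in series with the load, so it carries the full circuit current — the loss in it is I²r.
I = ε / (r + R) = 12.6 / (0.0587 + 0.616) = 18.67 A
P_int = I² r = (18.67)² × 0.0587 = 20.47 W

20.5 W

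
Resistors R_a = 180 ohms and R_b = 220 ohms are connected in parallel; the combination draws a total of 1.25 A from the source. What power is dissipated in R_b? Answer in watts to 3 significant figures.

69.6 W

The branches share the same voltage, but only the total current is given — find V from the equivalent resistance first.
1/R_eq = 1/180 + 1/220 ⇒ R_eq = 99.00 Ω
V = I_total × R_eq = 1.250 × 99.00 = 123.8 V
P_R_b = V² / R_b = (123.8)² / 220 = 69.61 W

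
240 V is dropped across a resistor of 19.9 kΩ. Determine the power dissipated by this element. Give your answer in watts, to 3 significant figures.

2.89 W

We know the drop across the element and its resistance — P = V²/R, one step.
P = (240 V)² / 19900 Ω = 2.894 W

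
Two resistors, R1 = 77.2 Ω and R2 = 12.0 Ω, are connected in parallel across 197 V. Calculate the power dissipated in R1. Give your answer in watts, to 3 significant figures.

503 W

R1 sits directly across the source, so P = V²/R with V = 197 V.
P_R1 = V² / R1 = (197)² / 77.2 Ω = 502.7 W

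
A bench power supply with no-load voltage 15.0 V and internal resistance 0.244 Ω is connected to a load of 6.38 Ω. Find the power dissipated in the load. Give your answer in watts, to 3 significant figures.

32.7 W

With r and R in series, I = ε/(r+R); the load dissipates I²R.
I = ε / (r + R) = 15.0 / (0.244 + 6.38) = 2.264 A
P_load = I² R = (2.264)² × 6.38 = 32.72 W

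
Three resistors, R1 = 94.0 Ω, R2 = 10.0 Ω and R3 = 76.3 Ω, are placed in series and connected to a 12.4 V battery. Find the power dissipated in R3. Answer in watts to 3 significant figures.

The current is common to all series resistors; compute it, then apply P = I²R for the target.
R_total = 94.0 + 10.0 + 76.3 = 180.3 Ω
I = V / R_total = 12.4 / 180.3 = 0.06877 A
P_R3 = I² × R3 = (0.06877)² × 76.3 = 0.3609 W

0.361 W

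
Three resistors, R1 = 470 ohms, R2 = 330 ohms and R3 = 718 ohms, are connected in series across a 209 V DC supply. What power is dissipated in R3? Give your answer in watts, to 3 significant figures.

The current is common to all series resistors; compute it, then apply P = I²R for the target.
R_total = 470 + 330 + 718 = 1518 Ω
I = V / R_total = 209 / 1518 = 0.1377 A
P_R3 = I² × R3 = (0.1377)² × 718 = 13.61 W

13.6 W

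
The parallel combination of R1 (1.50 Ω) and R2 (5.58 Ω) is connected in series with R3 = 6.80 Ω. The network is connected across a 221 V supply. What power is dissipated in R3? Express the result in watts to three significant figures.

First find R_p for the parallel pair, then treat R_p + R3 as a series loop.
R_p = (1.50×5.58)/(1.50+5.58) = 1.182 Ω
R_total = R_p + 6.80 = 1.182 + 6.80 = 7.982 Ω
I = V / R_total = 221 / 7.982 = 27.69 A
R3 carries the full series current, so P = I²R.
P_R3 = (27.69)² × 6.80 = 5213 W

5210 W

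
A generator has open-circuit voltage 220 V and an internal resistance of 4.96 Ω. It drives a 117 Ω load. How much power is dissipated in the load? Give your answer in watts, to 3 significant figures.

The internal resistance and the load are in series, so the same I flows through both; get I from ε/(r+R), then I²R for the load.
I = ε / (r + R) = 220 / (4.96 + 117) = 1.804 A
P_load = I² R = (1.804)² × 117 = 380.7 W

381 W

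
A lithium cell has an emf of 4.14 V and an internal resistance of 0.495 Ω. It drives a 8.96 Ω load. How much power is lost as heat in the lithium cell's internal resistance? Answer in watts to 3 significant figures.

0.0949 W

r is in series with the load, so it carries the full circuit current — the loss in it is I²r.
I = ε / (r + R) = 4.14 / (0.495 + 8.96) = 0.4379 A
P_int = I² r = (0.4379)² × 0.495 = 0.09490 W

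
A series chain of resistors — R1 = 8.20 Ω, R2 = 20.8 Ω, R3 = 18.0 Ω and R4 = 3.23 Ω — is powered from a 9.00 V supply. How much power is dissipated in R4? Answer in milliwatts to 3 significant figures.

104 mW

Series elements share the same current, so find I first, then use P = I²R.
R_total = 8.20 + 20.8 + 18.0 + 3.23 = 50.23 Ω
I = V / R_total = 9.00 / 50.23 = 0.1792 A
P_R4 = I² × R4 = (0.1792)² × 3.23 = 0.1037 W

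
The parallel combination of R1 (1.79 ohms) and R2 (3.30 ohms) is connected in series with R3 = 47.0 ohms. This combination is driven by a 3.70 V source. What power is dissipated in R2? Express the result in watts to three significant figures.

Collapse the R1‖R2 pair into one equivalent R_p; then R_p and R3 form a series string.
R_p = (1.79×3.30)/(1.79+3.30) = 1.161 Ω
R_total = R_p + 47.0 = 1.161 + 47.0 = 48.16 Ω
I = V / R_total = 3.70 / 48.16 = 0.07683 A
Voltage across the parallel pair: V_p = I × R_p = 0.07683 × 1.161 = 0.08916 V
R2 sits across V_p; its power is V_p²/R.
P_R2 = (0.08916)² / 3.30 = 0.002409 W

0.00241 W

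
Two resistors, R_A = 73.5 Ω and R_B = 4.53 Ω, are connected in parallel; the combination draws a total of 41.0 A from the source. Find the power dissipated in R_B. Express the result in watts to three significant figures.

We need the common branch voltage; get it from I_total × R_eq, then P = V²/R for the branch.
1/R_eq = 1/73.5 + 1/4.53 ⇒ R_eq = 4.267 Ω
V = I_total × R_eq = 41.00 × 4.267 = 174.9 V
P_R_B = V² / R_B = (174.9)² / 4.53 = 6756 W

6760 W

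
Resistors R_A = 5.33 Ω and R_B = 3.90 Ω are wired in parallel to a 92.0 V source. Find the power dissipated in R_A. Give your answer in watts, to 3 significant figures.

Every branch has 92.0 V across it, so for R_A the power is simply V²/R.
P_R_A = V² / R_A = (92.0)² / 5.33 Ω = 1588 W

1590 W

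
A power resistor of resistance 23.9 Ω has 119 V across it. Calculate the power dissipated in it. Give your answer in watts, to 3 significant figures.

593 W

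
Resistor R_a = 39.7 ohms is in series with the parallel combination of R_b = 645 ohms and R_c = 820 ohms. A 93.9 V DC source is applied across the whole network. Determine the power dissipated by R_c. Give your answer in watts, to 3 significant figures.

8.73 W

Replace R_b and R_c with their parallel equivalent so the circuit becomes R_a in series with R_p.
R_p = (645×820)/(645+820) = 361.0 Ω
R_total = 39.7 + 361.0 = 400.7 Ω
I = V / R_total = 93.9 / 400.7 = 0.2343 A
Voltage across the parallel pair: V_p = I × R_p = 0.2343 × 361.0 = 84.60 V
R_c sees V_p directly, so P = V_p² / R_c.
P_R_c = (84.60)² / 820 = 8.728 W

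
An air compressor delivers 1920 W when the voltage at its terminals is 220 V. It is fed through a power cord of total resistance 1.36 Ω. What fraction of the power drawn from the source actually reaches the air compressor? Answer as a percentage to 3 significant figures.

94.9 %

I = P / V = 1920 / 220 = 8.727 A through the power cord.
P_line = I² R_line = (8.727)² × 1.36 = 103.6 W
P_source = P_load + P_line = 1920 + 103.6 = 2024 W
η = P_load / P_source = 1920 / 2024 = 0.9488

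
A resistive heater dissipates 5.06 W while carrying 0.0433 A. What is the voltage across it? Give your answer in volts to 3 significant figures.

117 V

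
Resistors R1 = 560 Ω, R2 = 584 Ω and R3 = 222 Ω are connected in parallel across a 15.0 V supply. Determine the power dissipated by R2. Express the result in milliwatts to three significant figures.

385 mW

The supply voltage appears across each parallel branch — just use P = V²/R2.
P_R2 = V² / R2 = (15.0)² / 584 Ω = 0.3853 W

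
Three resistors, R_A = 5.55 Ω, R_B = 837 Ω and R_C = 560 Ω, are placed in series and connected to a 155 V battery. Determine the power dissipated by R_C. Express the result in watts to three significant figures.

6.84 W

Since the resistors are in series they all carry the loop current I = V/R_total; the power in any one is I²R.
R_total = 5.55 + 837 + 560 = 1403 Ω
I = V / R_total = 155 / 1403 = 0.1105 A
P_R_C = I² × R_C = (0.1105)² × 560 = 6.839 W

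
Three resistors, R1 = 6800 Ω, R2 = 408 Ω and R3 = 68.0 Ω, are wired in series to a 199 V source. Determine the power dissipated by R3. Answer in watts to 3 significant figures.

In a series string the same current flows through every resistor — find that current, then P = I²R for the one we want.
R_total = 6800 + 408 + 68.0 = 7276 Ω
I = V / R_total = 199 / 7276 = 0.02735 A
P_R3 = I² × R3 = (0.02735)² × 68.0 = 0.05087 W

0.0509 W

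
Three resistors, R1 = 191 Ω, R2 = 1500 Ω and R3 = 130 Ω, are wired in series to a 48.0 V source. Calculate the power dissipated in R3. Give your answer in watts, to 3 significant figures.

The current is common to all series resistors; compute it, then apply P = I²R for the target.
R_total = 191 + 1500 + 130 = 1821 Ω
I = V / R_total = 48.0 / 1821 = 0.02636 A
P_R3 = I² × R3 = (0.02636)² × 130 = 0.09032 W

0.0903 W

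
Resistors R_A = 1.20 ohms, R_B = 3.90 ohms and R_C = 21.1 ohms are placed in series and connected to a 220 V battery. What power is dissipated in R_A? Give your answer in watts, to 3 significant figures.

Series elements share the same current, so find I first, then use P = I²R.
R_total = 1.20 + 3.90 + 21.1 = 26.20 Ω
I = V / R_total = 220 / 26.20 = 8.397 A
P_R_A = I² × R_A = (8.397)² × 1.20 = 84.61 W

84.6 W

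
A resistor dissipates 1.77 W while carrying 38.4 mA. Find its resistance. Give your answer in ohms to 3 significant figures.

1200 Ω

The two known quantities fix the third via R = P / I².
R = 1.77 / (0.03840)² = 1200 Ω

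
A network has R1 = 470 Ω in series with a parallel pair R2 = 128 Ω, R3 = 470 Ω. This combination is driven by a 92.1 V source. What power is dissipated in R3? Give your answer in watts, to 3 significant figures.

Reduce the parallel pair to R_p first; the network is then a simple series string.
R_p = (128×470)/(128+470) = 100.6 Ω
R_total = 470 + 100.6 = 570.6 Ω
I = V / R_total = 92.1 / 570.6 = 0.1614 A
Voltage across the parallel pair: V_p = I × R_p = 0.1614 × 100.6 = 16.24 V
R3 sees V_p directly, so P = V_p² / R3.
P_R3 = (16.24)² / 470 = 0.5610 W

0.561 W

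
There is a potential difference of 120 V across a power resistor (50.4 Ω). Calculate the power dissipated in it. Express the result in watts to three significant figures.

We know the drop across the element and its resistance — P = V²/R, one step.
P = (120 V)² / 50.4 Ω = 285.7 W

286 W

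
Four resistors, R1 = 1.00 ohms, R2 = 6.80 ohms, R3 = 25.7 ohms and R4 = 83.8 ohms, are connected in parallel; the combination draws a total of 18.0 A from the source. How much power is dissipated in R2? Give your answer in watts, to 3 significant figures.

Only the total current is stated, so first find the parallel equivalent to get the voltage across the combination.
1/R_eq = 1/1.00 + 1/6.80 + 1/25.7 + 1/83.8 ⇒ R_eq = 0.8348 Ω
V = I_total × R_eq = 18.00 × 0.8348 = 15.03 V
P_R2 = V² / R2 = (15.03)² / 6.80 = 33.20 W

33.2 W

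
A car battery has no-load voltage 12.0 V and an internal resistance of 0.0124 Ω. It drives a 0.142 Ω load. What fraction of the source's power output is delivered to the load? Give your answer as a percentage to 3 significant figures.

Both r and R carry the same current, so the power split is just the resistance split: η = R/(R+r).
η = R / (R + r) = 0.142 / (0.142 + 0.0124) = 0.9197

92.0 %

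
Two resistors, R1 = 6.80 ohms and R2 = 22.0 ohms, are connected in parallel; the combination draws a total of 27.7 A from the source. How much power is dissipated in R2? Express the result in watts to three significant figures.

The branches share the same voltage, but only the total current is given — find V from the equivalent resistance first.
1/R_eq = 1/6.80 + 1/22.0 ⇒ R_eq = 5.194 Ω
V = I_total × R_eq = 27.70 × 5.194 = 143.9 V
P_R2 = V² / R2 = (143.9)² / 22.0 = 941.1 W

941 W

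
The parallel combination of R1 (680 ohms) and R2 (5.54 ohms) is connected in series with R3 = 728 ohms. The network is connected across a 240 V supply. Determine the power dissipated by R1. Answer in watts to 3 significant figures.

0.00475 W

Reduce the parallel combination to a single R_p; the circuit then becomes R_p in series with the remaining resistor.
R_p = (680×5.54)/(680+5.54) = 5.495 Ω
R_total = R_p + 728 = 5.495 + 728 = 733.5 Ω
I = V / R_total = 240 / 733.5 = 0.3272 A
Voltage across the parallel pair: V_p = I × R_p = 0.3272 × 5.495 = 1.798 V
Use P = V²/R for R1 with V = V_p.
P_R1 = (1.798)² / 680 = 0.004754 W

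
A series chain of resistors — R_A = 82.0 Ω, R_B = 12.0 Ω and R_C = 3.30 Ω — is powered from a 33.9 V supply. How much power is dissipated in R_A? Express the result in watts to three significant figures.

In a series string the same current flows through every resistor — find that current, then P = I²R for the one we want.
R_total = 82.0 + 12.0 + 3.30 = 97.30 Ω
I = V / R_total = 33.9 / 97.30 = 0.3484 A
P_R_A = I² × R_A = (0.3484)² × 82.0 = 9.954 W

9.95 W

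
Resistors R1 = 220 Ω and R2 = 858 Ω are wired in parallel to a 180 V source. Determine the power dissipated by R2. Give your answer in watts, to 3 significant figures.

37.8 W

Each parallel branch sees the full supply voltage, so P = V²/R applies directly to the target branch.
P_R2 = V² / R2 = (180)² / 858 Ω = 37.76 W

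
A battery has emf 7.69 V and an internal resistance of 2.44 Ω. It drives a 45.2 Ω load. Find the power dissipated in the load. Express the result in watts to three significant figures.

Load and internal resistance form a series loop — compute the loop current, then the load power via I²R.
I = ε / (r + R) = 7.69 / (2.44 + 45.2) = 0.1614 A
P_load = I² R = (0.1614)² × 45.2 = 1.178 W

1.18 W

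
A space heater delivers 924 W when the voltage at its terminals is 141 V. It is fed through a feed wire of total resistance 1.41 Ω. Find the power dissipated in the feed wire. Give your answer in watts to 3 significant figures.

Line loss is just I²R for the cable — we know both I and R_line directly.
I = P / V = 924 / 141 = 6.553 A through the feed wire.
P_line = I² R_line = (6.553)² × 1.41 = 60.55 W

60.6 W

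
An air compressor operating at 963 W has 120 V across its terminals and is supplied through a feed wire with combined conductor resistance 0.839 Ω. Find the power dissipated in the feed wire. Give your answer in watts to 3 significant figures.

54.0 W

Line loss is just I²R for the cable — we know both I and R_line directly.
I = P / V = 963 / 120 = 8.025 A through the feed wire.
P_line = I² R_line = (8.025)² × 0.839 = 54.03 W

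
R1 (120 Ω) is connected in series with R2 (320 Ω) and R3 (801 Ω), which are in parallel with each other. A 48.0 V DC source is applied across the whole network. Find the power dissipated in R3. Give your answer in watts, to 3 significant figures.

Replace R2 and R3 with their parallel equivalent so the circuit becomes R1 in series with R_p.
R_p = (320×801)/(320+801) = 228.7 Ω
R_total = 120 + 228.7 = 348.7 Ω
I = V / R_total = 48.0 / 348.7 = 0.1377 A
Voltage across the parallel pair: V_p = I × R_p = 0.1377 × 228.7 = 31.48 V
R3 is across V_p, so use P = V²/R for that branch.
P_R3 = (31.48)² / 801 = 1.237 W

1.24 W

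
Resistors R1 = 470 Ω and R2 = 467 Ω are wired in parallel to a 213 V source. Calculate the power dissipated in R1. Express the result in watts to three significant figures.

96.5 W

Each parallel branch sees the full supply voltage, so P = V²/R applies directly to the target branch.
P_R1 = V² / R1 = (213)² / 470 Ω = 96.53 W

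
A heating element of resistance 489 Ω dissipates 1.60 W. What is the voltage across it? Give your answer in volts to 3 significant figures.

28.0 V

Rearranging the power relation for the two known quantities gives V = √(P R).
V = √(1.60 × 489) = 27.97 V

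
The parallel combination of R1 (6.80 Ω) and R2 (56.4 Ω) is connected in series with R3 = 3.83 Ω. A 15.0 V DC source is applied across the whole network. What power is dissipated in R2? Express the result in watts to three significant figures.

1.50 W

First find R_p for the parallel pair, then treat R_p + R3 as a series loop.
R_p = (6.80×56.4)/(6.80+56.4) = 6.068 Ω
R_total = R_p + 3.83 = 6.068 + 3.83 = 9.898 Ω
I = V / R_total = 15.0 / 9.898 = 1.515 A
Voltage across the parallel pair: V_p = I × R_p = 1.515 × 6.068 = 9.196 V
R2 has V_p across it, so P = V_p²/R2.
P_R2 = (9.196)² / 56.4 = 1.499 W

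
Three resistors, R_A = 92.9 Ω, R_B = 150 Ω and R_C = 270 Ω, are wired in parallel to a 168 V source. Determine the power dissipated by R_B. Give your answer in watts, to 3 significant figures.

188 W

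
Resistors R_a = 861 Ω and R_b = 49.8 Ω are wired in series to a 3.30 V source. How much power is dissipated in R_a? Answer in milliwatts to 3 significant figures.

11.3 mW

Series elements share the same current, so find I first, then use P = I²R.
R_total = 861 + 49.8 = 910.8 Ω
I = V / R_total = 3.30 / 910.8 = 0.003623 A
P_R_a = I² × R_a = (0.003623)² × 861 = 0.01130 W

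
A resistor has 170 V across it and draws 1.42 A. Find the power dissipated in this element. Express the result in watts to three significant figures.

241 W

V and I are known directly — P = V I, no intermediate step needed.
P = 170 V × 1.420 A = 241.4 W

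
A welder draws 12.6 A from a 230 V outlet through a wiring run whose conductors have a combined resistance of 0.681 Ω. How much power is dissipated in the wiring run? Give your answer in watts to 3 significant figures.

The wiring run is a series resistance carrying the load current; its dissipation is I²R_line.
The wiring run carries the full 12.6 A.
P_line = I² R_line = (12.60)² × 0.681 = 108.1 W

108 W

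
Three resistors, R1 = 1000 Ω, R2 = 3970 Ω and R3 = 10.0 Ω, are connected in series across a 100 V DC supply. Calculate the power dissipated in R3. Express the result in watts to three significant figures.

0.00403 W

Every series element carries the same I. Get I from the total resistance, then P = I² × R3.
R_total = 1000 + 3970 + 10.0 = 4980 Ω
I = V / R_total = 100 / 4980 = 0.02008 A
P_R3 = I² × R3 = (0.02008)² × 10.0 = 0.004032 W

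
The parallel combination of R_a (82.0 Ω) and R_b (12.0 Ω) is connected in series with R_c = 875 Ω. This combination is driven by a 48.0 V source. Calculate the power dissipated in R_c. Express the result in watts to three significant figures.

Combine R_a and R_b into their parallel equivalent first, reducing the network to two series resistors.
R_p = (82.0×12.0)/(82.0+12.0) = 10.47 Ω
R_total = R_p + 875 = 10.47 + 875 = 885.5 Ω
I = V / R_total = 48.0 / 885.5 = 0.05421 A
R_c carries the full series current, so P = I²R.
P_R_c = (0.05421)² × 875 = 2.571 W

2.57 W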